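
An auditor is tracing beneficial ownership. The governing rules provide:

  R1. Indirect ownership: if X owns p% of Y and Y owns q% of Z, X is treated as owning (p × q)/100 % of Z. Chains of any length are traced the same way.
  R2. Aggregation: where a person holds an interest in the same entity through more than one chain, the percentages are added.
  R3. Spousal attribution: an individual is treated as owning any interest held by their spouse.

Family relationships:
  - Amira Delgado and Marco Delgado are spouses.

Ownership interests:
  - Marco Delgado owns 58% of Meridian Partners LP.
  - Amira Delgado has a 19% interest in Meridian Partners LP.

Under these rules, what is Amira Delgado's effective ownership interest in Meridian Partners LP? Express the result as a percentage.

77%

By spousal attribution (R3), Amira Delgado is treated as also owning Marco Delgado's interest in Meridian Partners LP, giving 19% + 58% = 77%.
Direct interest in Meridian Partners LP: 77%.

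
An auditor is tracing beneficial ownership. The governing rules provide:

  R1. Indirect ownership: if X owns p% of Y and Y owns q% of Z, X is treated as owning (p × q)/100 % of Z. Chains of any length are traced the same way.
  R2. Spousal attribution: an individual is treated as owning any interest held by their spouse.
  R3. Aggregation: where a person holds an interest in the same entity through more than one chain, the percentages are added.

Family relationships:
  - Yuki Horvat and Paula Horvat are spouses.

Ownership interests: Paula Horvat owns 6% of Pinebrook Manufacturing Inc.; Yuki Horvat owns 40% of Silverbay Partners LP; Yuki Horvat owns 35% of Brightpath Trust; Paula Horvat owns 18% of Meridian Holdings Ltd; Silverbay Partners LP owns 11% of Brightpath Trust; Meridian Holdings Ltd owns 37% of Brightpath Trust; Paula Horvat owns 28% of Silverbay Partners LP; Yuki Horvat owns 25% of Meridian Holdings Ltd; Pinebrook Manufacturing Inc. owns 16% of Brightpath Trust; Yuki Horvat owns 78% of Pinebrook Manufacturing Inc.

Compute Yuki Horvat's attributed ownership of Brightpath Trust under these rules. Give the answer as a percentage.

71.83%

By spousal attribution (R2), Yuki Horvat is treated as also owning Paula Horvat's interest in Silverbay Partners LP, giving 40% + 28% = 68%.
By spousal attribution (R2), Yuki Horvat is treated as also owning Paula Horvat's interest in Meridian Holdings Ltd, giving 25% + 18% = 43%.
By spousal attribution (R2), Yuki Horvat is treated as also owning Paula Horvat's interest in Pinebrook Manufacturing Inc, giving 78% + 6% = 84%.
Chain via Silverbay Partners LP (R1): 68% × 11% = 7.48% of Brightpath Trust.
Chain via Meridian Holdings Ltd (R1): 43% × 37% = 15.91% of Brightpath Trust.
Chain via Pinebrook Manufacturing Inc. (R1): 84% × 16% = 13.44% of Brightpath Trust.
Direct interest in Brightpath Trust: 35%.
Aggregating (R3): 7.48% + 15.91% + 13.44% + 35% = 71.83%.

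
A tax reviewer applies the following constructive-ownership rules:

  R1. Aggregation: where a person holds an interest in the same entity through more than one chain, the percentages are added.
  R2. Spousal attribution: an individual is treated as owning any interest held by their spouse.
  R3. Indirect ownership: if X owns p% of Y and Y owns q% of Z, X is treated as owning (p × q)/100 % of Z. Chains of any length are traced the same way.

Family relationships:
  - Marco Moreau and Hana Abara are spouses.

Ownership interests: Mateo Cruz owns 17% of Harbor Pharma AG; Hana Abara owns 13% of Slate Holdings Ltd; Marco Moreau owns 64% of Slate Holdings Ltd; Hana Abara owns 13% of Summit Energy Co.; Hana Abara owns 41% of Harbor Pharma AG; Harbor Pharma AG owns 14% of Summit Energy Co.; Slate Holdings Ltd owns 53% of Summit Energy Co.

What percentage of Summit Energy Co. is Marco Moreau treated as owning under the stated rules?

59.55%

By spousal attribution (R2), Marco Moreau is treated as also owning Hana Abara's interest in Slate Holdings Ltd, giving 64% + 13% = 77%.
By spousal attribution (R2), Marco Moreau is treated as owning Hana Abara's 41% interest in Harbor Pharma AG.
By spousal attribution (R2), Marco Moreau is treated as owning Hana Abara's 13% interest in Summit Energy Co.
Chain via Slate Holdings Ltd (R3): 77% × 53% = 40.81% of Summit Energy Co.
Chain via Harbor Pharma AG (R3): 41% × 14% = 5.74% of Summit Energy Co.
Direct interest in Summit Energy Co: 13%.
Aggregating (R1): 40.81% + 5.74% + 13% = 59.55%.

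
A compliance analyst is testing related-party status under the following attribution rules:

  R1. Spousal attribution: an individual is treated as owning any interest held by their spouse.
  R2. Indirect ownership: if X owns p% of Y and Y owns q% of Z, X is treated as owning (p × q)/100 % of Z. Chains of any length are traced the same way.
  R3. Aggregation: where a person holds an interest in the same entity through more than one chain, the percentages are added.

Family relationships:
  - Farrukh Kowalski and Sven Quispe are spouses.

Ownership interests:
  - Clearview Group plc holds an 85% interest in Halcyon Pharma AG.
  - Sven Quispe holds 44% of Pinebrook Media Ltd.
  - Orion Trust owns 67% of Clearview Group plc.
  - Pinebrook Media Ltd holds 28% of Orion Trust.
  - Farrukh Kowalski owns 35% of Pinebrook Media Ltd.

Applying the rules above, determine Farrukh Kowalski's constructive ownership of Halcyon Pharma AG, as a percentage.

By spousal attribution (R1), Farrukh Kowalski is treated as also owning Sven Quispe's interest in Pinebrook Media Ltd, giving 35% + 44% = 79%.
Chain via Pinebrook Media Ltd → Orion Trust → Clearview Group plc (R2): 79% × 28% × 67% × 85% = 12.59734% of Halcyon Pharma AG.

12.59734%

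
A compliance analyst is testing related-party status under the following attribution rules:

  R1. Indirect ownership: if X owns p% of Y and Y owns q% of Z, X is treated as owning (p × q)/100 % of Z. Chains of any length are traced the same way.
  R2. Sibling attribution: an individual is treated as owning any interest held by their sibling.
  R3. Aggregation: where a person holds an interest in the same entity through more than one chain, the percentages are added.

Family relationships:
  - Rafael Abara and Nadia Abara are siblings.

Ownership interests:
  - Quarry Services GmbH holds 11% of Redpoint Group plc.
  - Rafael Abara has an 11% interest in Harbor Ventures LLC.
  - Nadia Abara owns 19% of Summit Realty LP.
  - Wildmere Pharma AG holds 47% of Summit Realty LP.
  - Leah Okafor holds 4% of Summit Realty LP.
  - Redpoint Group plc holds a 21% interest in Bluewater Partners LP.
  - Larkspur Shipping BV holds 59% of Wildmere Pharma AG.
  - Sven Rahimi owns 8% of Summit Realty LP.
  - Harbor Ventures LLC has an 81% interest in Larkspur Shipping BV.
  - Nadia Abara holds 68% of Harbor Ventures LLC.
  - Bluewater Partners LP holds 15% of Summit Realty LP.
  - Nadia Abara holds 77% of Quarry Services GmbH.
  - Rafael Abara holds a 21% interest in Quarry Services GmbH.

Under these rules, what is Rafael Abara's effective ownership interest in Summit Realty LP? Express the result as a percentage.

37.083997%

By sibling attribution (R2), Rafael Abara is treated as also owning Nadia Abara's interest in Quarry Services GmbH, giving 21% + 77% = 98%.
By sibling attribution (R2), Rafael Abara is treated as also owning Nadia Abara's interest in Harbor Ventures LLC, giving 11% + 68% = 79%.
By sibling attribution (R2), Rafael Abara is treated as owning Nadia Abara's 19% interest in Summit Realty LP.
Chain via Quarry Services GmbH → Redpoint Group plc → Bluewater Partners LP (R1): 98% × 11% × 21% × 15% = 0.33957% of Summit Realty LP.
Chain via Harbor Ventures LLC → Larkspur Shipping BV → Wildmere Pharma AG (R1): 79% × 81% × 59% × 47% = 17.744427% of Summit Realty LP.
Direct interest in Summit Realty LP: 19%.
Aggregating (R3): 0.33957% + 17.744427% + 19% = 37.083997%.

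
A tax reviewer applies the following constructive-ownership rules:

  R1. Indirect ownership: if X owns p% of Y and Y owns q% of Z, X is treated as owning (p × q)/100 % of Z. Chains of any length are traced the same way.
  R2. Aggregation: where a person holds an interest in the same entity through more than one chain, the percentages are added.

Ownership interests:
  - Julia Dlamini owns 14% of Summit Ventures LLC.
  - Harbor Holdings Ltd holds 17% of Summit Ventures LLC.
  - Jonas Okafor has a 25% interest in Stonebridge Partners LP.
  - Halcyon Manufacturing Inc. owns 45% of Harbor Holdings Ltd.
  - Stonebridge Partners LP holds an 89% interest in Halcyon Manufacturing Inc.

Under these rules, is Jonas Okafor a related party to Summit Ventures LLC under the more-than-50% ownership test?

Chain via Stonebridge Partners LP → Halcyon Manufacturing Inc. → Harbor Holdings Ltd (R1): 25% × 89% × 45% × 17% = 1.702125% of Summit Ventures LLC.
1.702125% does not exceed the 50% threshold, so Jonas is not a related party to Summit Ventures LLC.

No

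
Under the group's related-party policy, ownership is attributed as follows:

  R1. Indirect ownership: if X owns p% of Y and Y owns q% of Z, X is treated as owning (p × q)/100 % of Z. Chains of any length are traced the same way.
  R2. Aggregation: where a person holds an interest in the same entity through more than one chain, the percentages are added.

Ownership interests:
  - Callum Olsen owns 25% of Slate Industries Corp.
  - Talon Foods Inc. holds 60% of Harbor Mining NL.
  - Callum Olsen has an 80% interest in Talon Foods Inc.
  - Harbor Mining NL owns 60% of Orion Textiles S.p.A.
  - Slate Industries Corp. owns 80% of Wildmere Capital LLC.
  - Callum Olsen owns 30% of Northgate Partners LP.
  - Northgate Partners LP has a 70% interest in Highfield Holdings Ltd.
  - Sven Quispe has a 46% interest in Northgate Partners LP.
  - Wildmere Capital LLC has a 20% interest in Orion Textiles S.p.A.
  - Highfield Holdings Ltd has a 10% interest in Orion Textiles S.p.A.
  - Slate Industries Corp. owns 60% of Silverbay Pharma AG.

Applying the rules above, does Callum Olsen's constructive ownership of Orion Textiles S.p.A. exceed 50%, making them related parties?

No

Chain via Slate Industries Corp. → Wildmere Capital LLC (R1): 25% × 80% × 20% = 4% of Orion Textiles S.p.A.
Chain via Talon Foods Inc. → Harbor Mining NL (R1): 80% × 60% × 60% = 28.8% of Orion Textiles S.p.A.
Chain via Northgate Partners LP → Highfield Holdings Ltd (R1): 30% × 70% × 10% = 2.1% of Orion Textiles S.p.A.
Aggregating (R2): 4% + 28.8% + 2.1% = 34.9%.
34.9% does not exceed the 50% threshold, so Callum is not a related party to Orion Textiles S.p.A.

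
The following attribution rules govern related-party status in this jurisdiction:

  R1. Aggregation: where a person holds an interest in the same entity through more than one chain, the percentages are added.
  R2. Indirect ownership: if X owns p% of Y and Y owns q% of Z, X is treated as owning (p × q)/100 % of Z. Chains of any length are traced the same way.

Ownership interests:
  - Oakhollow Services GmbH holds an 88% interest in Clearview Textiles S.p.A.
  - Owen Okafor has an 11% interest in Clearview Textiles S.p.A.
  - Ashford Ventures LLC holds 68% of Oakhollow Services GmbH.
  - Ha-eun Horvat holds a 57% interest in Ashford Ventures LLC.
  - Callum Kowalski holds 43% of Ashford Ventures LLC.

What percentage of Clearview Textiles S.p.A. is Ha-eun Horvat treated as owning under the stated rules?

Chain via Ashford Ventures LLC → Oakhollow Services GmbH (R2): 57% × 68% × 88% = 34.1088% of Clearview Textiles S.p.A.

34.1088%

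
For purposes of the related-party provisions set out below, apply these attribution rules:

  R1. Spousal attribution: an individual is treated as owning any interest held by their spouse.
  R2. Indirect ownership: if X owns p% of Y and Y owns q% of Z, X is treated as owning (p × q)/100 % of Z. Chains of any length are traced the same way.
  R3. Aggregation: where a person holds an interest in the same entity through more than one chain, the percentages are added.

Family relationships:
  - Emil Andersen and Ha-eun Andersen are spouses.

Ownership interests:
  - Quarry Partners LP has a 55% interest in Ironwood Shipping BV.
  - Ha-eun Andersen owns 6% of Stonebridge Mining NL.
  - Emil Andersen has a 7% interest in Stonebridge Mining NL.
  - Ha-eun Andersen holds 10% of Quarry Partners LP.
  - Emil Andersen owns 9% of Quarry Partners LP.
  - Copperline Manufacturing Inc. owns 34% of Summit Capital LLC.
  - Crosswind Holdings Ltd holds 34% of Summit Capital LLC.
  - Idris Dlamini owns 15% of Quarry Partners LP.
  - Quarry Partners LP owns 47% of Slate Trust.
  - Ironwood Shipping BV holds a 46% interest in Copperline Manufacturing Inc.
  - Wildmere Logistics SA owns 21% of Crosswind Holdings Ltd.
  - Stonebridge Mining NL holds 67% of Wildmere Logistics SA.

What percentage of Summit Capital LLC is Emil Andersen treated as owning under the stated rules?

By spousal attribution (R1), Emil Andersen is treated as also owning Ha-eun Andersen's interest in Quarry Partners LP, giving 9% + 10% = 19%.
By spousal attribution (R1), Emil Andersen is treated as also owning Ha-eun Andersen's interest in Stonebridge Mining NL, giving 7% + 6% = 13%.
Chain via Quarry Partners LP → Ironwood Shipping BV → Copperline Manufacturing Inc. (R2): 19% × 55% × 46% × 34% = 1.63438% of Summit Capital LLC.
Chain via Stonebridge Mining NL → Wildmere Logistics SA → Crosswind Holdings Ltd (R2): 13% × 67% × 21% × 34% = 0.621894% of Summit Capital LLC.
Aggregating (R3): 1.63438% + 0.621894% = 2.256274%.

2.256274%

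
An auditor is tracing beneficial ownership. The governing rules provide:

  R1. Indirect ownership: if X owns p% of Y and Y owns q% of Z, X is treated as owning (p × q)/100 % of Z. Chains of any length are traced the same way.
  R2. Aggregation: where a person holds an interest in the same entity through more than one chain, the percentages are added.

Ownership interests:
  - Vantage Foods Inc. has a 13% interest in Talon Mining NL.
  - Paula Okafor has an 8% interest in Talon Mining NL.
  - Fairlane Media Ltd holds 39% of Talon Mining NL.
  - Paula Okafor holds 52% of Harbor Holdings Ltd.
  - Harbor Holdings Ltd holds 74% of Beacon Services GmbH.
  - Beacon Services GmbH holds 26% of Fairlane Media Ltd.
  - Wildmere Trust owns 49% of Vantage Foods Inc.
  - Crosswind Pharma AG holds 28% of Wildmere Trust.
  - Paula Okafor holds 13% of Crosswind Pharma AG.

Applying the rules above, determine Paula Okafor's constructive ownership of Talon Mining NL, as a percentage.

Chain via Harbor Holdings Ltd → Beacon Services GmbH → Fairlane Media Ltd (R1): 52% × 74% × 26% × 39% = 3.901872% of Talon Mining NL.
Chain via Crosswind Pharma AG → Wildmere Trust → Vantage Foods Inc. (R1): 13% × 28% × 49% × 13% = 0.231868% of Talon Mining NL.
Direct interest in Talon Mining NL: 8%.
Aggregating (R2): 3.901872% + 0.231868% + 8% = 12.13374%.

12.13374%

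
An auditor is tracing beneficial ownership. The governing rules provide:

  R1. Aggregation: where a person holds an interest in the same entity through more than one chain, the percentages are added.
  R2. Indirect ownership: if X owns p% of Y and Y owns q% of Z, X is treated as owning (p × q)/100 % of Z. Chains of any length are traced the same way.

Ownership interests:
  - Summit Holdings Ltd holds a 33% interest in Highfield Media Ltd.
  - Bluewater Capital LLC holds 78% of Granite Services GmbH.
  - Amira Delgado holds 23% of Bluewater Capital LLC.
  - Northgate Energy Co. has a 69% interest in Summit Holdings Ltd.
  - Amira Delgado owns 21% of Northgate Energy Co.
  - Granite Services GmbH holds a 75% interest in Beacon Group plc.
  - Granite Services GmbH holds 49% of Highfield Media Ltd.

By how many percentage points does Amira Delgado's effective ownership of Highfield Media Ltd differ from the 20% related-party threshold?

6.4277

Chain via Northgate Energy Co. → Summit Holdings Ltd (R2): 21% × 69% × 33% = 4.7817% of Highfield Media Ltd.
Chain via Bluewater Capital LLC → Granite Services GmbH (R2): 23% × 78% × 49% = 8.7906% of Highfield Media Ltd.
Aggregating (R1): 4.7817% + 8.7906% = 13.5723%.
13.5723% falls short of the 20% threshold by 6.4277 percentage points.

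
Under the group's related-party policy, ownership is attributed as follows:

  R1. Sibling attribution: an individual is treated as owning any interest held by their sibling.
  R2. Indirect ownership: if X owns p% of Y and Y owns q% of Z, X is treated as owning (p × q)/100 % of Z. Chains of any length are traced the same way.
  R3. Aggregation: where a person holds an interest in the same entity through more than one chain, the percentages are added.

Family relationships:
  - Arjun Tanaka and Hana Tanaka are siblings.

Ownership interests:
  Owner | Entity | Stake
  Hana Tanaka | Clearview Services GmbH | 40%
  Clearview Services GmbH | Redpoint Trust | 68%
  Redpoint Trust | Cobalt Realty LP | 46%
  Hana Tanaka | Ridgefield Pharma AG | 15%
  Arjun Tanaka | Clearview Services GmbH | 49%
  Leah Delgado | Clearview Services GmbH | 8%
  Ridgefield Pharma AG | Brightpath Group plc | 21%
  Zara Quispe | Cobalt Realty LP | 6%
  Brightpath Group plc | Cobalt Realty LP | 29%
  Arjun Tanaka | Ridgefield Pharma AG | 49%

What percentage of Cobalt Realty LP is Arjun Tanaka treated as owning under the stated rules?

31.7368%

By sibling attribution (R1), Arjun Tanaka is treated as also owning Hana Tanaka's interest in Clearview Services GmbH, giving 49% + 40% = 89%.
By sibling attribution (R1), Arjun Tanaka is treated as also owning Hana Tanaka's interest in Ridgefield Pharma AG, giving 49% + 15% = 64%.
Chain via Clearview Services GmbH → Redpoint Trust (R2): 89% × 68% × 46% = 27.8392% of Cobalt Realty LP.
Chain via Ridgefield Pharma AG → Brightpath Group plc (R2): 64% × 21% × 29% = 3.8976% of Cobalt Realty LP.
Aggregating (R3): 27.8392% + 3.8976% = 31.7368%.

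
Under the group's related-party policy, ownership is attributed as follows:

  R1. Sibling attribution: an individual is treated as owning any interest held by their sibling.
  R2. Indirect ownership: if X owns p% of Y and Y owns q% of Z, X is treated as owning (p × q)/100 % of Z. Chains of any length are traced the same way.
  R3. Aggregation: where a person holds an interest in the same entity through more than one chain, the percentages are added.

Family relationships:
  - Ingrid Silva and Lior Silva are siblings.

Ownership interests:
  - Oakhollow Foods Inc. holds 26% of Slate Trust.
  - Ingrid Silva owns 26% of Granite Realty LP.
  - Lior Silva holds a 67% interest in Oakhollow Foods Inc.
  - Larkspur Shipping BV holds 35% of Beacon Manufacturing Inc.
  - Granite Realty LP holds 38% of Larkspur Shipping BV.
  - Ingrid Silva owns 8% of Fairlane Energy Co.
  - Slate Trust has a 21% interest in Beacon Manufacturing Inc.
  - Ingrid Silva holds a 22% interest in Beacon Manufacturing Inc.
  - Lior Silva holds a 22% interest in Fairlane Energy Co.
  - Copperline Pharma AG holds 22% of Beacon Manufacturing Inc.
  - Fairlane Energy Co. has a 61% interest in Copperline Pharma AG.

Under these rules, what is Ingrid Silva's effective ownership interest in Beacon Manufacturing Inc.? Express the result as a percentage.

33.1422%

By sibling attribution (R1), Ingrid Silva is treated as also owning Lior Silva's interest in Fairlane Energy Co, giving 8% + 22% = 30%.
By sibling attribution (R1), Ingrid Silva is treated as owning Lior Silva's 67% interest in Oakhollow Foods Inc.
Chain via Granite Realty LP → Larkspur Shipping BV (R2): 26% × 38% × 35% = 3.458% of Beacon Manufacturing Inc.
Chain via Fairlane Energy Co. → Copperline Pharma AG (R2): 30% × 61% × 22% = 4.026% of Beacon Manufacturing Inc.
Direct interest in Beacon Manufacturing Inc: 22%.
Chain via Oakhollow Foods Inc. → Slate Trust (R2): 67% × 26% × 21% = 3.6582% of Beacon Manufacturing Inc.
Aggregating (R3): 3.458% + 4.026% + 22% + 3.6582% = 33.1422%.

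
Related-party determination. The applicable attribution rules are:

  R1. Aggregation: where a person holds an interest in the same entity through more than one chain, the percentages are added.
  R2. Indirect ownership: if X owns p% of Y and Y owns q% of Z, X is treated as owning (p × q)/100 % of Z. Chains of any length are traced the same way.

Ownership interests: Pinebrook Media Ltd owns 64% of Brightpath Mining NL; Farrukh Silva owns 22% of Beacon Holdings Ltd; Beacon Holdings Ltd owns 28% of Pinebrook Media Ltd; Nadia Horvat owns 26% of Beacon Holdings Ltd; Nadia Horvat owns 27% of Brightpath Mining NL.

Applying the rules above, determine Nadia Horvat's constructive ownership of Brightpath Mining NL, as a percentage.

Chain via Beacon Holdings Ltd → Pinebrook Media Ltd (R2): 26% × 28% × 64% = 4.6592% of Brightpath Mining NL.
Direct interest in Brightpath Mining NL: 27%.
Aggregating (R1): 4.6592% + 27% = 31.6592%.

31.6592%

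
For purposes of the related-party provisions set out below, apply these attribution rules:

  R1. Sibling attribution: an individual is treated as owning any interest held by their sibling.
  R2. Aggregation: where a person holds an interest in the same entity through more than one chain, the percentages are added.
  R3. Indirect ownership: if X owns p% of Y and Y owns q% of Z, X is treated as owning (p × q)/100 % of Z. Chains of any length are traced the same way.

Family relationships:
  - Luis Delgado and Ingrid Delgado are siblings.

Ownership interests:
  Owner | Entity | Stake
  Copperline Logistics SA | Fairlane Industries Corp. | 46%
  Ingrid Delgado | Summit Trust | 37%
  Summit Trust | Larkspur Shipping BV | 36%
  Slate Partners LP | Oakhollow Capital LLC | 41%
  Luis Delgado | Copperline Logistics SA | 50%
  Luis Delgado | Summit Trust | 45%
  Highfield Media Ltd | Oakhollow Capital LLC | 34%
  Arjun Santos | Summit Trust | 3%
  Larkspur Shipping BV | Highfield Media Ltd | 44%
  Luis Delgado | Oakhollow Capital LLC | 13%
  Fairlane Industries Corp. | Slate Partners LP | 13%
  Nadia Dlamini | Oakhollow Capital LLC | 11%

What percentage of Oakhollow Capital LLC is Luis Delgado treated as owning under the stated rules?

By sibling attribution (R1), Luis Delgado is treated as also owning Ingrid Delgado's interest in Summit Trust, giving 45% + 37% = 82%.
Chain via Summit Trust → Larkspur Shipping BV → Highfield Media Ltd (R3): 82% × 36% × 44% × 34% = 4.416192% of Oakhollow Capital LLC.
Chain via Copperline Logistics SA → Fairlane Industries Corp. → Slate Partners LP (R3): 50% × 46% × 13% × 41% = 1.2259% of Oakhollow Capital LLC.
Direct interest in Oakhollow Capital LLC: 13%.
Aggregating (R2): 4.416192% + 1.2259% + 13% = 18.642092%.

18.642092%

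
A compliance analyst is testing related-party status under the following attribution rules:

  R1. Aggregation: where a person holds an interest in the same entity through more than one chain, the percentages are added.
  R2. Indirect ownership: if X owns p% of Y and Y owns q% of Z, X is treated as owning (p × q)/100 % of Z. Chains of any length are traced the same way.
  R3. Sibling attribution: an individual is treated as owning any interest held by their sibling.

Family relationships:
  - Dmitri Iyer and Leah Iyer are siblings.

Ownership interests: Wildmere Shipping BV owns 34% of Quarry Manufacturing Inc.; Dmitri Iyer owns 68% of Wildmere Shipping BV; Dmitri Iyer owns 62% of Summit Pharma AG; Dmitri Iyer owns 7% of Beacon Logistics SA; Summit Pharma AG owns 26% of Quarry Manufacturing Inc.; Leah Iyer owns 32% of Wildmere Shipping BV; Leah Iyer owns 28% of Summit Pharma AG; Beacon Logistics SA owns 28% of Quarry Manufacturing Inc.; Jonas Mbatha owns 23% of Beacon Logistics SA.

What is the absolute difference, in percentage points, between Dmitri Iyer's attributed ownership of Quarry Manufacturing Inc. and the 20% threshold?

By sibling attribution (R3), Dmitri Iyer is treated as also owning Leah Iyer's interest in Wildmere Shipping BV, giving 68% + 32% = 100%.
By sibling attribution (R3), Dmitri Iyer is treated as also owning Leah Iyer's interest in Summit Pharma AG, giving 62% + 28% = 90%.
Chain via Wildmere Shipping BV (R2): 100% × 34% = 34% of Quarry Manufacturing Inc.
Chain via Summit Pharma AG (R2): 90% × 26% = 23.4% of Quarry Manufacturing Inc.
Chain via Beacon Logistics SA (R2): 7% × 28% = 1.96% of Quarry Manufacturing Inc.
Aggregating (R1): 34% + 23.4% + 1.96% = 59.36%.
59.36% exceeds the 20% threshold by 39.36 percentage points.

39.36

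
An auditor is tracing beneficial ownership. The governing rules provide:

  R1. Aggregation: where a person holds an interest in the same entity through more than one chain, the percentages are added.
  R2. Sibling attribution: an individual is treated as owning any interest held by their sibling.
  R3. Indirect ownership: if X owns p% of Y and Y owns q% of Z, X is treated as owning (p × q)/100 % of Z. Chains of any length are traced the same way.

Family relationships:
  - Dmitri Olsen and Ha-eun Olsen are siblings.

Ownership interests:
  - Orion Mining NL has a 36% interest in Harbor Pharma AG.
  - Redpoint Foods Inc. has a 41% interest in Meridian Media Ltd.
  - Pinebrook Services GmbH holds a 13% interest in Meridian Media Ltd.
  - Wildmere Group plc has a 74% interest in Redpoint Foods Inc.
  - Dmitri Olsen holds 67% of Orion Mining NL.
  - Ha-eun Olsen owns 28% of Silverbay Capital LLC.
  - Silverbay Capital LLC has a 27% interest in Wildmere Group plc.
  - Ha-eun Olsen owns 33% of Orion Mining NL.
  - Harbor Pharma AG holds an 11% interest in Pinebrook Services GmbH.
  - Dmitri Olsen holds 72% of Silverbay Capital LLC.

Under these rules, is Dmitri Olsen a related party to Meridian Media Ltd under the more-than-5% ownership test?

Yes

By sibling attribution (R2), Dmitri Olsen is treated as also owning Ha-eun Olsen's interest in Silverbay Capital LLC, giving 72% + 28% = 100%.
By sibling attribution (R2), Dmitri Olsen is treated as also owning Ha-eun Olsen's interest in Orion Mining NL, giving 67% + 33% = 100%.
Chain via Silverbay Capital LLC → Wildmere Group plc → Redpoint Foods Inc. (R3): 100% × 27% × 74% × 41% = 8.1918% of Meridian Media Ltd.
Chain via Orion Mining NL → Harbor Pharma AG → Pinebrook Services GmbH (R3): 100% × 36% × 11% × 13% = 0.5148% of Meridian Media Ltd.
Aggregating (R1): 8.1918% + 0.5148% = 8.7066%.
8.7066% exceeds the 5% threshold, so Dmitri is a related party to Meridian Media Ltd.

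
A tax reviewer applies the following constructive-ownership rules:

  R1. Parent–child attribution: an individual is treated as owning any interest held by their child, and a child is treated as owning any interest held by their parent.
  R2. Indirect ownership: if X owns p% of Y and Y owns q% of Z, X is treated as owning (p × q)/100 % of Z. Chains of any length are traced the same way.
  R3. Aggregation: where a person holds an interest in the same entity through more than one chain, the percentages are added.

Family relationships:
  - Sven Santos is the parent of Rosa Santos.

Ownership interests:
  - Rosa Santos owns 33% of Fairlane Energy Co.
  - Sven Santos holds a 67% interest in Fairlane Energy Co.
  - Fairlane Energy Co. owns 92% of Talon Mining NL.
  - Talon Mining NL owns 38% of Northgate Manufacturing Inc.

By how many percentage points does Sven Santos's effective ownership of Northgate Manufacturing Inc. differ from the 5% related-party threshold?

29.96

By parent–child attribution (R1), Sven Santos is treated as also owning Rosa Santos's interest in Fairlane Energy Co, giving 67% + 33% = 100%.
Chain via Fairlane Energy Co. → Talon Mining NL (R2): 100% × 92% × 38% = 34.96% of Northgate Manufacturing Inc.
34.96% exceeds the 5% threshold by 29.96 percentage points.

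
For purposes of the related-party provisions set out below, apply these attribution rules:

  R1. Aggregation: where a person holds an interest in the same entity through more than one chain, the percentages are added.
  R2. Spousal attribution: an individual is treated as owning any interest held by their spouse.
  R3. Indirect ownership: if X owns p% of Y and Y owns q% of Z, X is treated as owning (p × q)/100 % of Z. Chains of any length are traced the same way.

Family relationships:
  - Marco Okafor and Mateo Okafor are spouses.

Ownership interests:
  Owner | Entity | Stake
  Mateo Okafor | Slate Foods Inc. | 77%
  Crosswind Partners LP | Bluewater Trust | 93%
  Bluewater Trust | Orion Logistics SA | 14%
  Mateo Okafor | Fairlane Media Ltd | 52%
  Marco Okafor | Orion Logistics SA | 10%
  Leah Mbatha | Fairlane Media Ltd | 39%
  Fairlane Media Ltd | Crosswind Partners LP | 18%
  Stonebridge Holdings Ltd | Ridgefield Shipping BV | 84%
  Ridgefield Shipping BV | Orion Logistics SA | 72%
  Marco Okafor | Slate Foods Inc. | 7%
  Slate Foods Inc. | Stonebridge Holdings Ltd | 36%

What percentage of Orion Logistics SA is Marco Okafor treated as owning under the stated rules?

By spousal attribution (R2), Marco Okafor is treated as also owning Mateo Okafor's interest in Slate Foods Inc, giving 7% + 77% = 84%.
By spousal attribution (R2), Marco Okafor is treated as owning Mateo Okafor's 52% interest in Fairlane Media Ltd.
Chain via Slate Foods Inc. → Stonebridge Holdings Ltd → Ridgefield Shipping BV (R3): 84% × 36% × 84% × 72% = 18.289152% of Orion Logistics SA.
Direct interest in Orion Logistics SA: 10%.
Chain via Fairlane Media Ltd → Crosswind Partners LP → Bluewater Trust (R3): 52% × 18% × 93% × 14% = 1.218672% of Orion Logistics SA.
Aggregating (R1): 18.289152% + 10% + 1.218672% = 29.507824%.

29.507824%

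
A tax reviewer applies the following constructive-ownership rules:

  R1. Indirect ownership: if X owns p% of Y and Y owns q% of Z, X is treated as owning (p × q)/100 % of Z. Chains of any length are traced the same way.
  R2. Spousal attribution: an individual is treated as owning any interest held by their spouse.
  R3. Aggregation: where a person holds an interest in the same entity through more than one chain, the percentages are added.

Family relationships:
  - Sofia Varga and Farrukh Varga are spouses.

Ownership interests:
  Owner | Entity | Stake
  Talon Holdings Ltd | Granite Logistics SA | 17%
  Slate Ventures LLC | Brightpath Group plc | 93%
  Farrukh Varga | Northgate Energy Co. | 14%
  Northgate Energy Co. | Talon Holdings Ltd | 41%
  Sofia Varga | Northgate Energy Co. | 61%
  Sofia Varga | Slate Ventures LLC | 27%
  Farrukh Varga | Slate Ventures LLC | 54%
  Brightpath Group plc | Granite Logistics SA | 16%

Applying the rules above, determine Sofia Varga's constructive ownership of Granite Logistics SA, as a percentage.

By spousal attribution (R2), Sofia Varga is treated as also owning Farrukh Varga's interest in Northgate Energy Co, giving 61% + 14% = 75%.
By spousal attribution (R2), Sofia Varga is treated as also owning Farrukh Varga's interest in Slate Ventures LLC, giving 27% + 54% = 81%.
Chain via Northgate Energy Co. → Talon Holdings Ltd (R1): 75% × 41% × 17% = 5.2275% of Granite Logistics SA.
Chain via Slate Ventures LLC → Brightpath Group plc (R1): 81% × 93% × 16% = 12.0528% of Granite Logistics SA.
Aggregating (R3): 5.2275% + 12.0528% = 17.2803%.

17.2803%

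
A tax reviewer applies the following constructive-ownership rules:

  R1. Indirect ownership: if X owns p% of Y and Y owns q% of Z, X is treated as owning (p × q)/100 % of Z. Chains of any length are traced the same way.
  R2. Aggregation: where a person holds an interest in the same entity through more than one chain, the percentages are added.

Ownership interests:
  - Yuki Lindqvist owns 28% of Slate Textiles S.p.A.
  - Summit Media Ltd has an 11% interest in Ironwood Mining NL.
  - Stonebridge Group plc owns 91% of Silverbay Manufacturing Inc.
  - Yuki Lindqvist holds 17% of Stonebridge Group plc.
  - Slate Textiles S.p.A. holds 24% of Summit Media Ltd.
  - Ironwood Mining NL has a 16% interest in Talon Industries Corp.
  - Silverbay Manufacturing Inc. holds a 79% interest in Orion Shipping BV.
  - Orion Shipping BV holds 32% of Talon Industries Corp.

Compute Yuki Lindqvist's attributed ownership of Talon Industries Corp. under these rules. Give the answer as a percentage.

Chain via Stonebridge Group plc → Silverbay Manufacturing Inc. → Orion Shipping BV (R1): 17% × 91% × 79% × 32% = 3.910816% of Talon Industries Corp.
Chain via Slate Textiles S.p.A. → Summit Media Ltd → Ironwood Mining NL (R1): 28% × 24% × 11% × 16% = 0.118272% of Talon Industries Corp.
Aggregating (R2): 3.910816% + 0.118272% = 4.029088%.

4.029088%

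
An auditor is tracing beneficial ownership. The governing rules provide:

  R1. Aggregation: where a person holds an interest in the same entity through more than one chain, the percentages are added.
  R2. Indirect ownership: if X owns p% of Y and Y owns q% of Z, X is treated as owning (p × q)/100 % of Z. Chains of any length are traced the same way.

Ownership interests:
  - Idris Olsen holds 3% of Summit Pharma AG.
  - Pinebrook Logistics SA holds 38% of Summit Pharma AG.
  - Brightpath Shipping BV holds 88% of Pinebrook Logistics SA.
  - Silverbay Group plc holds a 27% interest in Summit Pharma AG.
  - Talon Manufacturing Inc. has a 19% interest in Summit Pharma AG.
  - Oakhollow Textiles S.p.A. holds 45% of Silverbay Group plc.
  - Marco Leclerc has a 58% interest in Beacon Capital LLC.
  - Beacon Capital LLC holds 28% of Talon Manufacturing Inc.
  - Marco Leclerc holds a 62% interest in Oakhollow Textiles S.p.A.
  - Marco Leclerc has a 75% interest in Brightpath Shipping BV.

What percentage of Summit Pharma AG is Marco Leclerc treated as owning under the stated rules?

Chain via Brightpath Shipping BV → Pinebrook Logistics SA (R2): 75% × 88% × 38% = 25.08% of Summit Pharma AG.
Chain via Oakhollow Textiles S.p.A. → Silverbay Group plc (R2): 62% × 45% × 27% = 7.533% of Summit Pharma AG.
Chain via Beacon Capital LLC → Talon Manufacturing Inc. (R2): 58% × 28% × 19% = 3.0856% of Summit Pharma AG.
Aggregating (R1): 25.08% + 7.533% + 3.0856% = 35.6986%.

35.6986%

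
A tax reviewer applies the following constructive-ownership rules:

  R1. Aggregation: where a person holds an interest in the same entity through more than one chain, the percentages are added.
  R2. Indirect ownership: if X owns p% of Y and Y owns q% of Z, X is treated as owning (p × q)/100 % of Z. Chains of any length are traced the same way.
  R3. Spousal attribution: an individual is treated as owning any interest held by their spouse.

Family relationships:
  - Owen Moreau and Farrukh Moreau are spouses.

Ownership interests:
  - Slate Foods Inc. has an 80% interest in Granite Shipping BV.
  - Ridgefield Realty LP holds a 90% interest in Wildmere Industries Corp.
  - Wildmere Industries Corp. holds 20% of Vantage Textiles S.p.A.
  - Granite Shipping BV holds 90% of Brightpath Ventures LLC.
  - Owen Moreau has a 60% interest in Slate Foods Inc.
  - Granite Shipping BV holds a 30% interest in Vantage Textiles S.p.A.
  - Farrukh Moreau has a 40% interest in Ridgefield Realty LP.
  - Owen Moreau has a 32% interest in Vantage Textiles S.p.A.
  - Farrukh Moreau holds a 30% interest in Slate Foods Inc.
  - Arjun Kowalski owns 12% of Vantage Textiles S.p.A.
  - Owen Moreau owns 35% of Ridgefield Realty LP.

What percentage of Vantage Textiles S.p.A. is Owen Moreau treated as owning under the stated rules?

By spousal attribution (R3), Owen Moreau is treated as also owning Farrukh Moreau's interest in Slate Foods Inc, giving 60% + 30% = 90%.
By spousal attribution (R3), Owen Moreau is treated as also owning Farrukh Moreau's interest in Ridgefield Realty LP, giving 35% + 40% = 75%.
Chain via Slate Foods Inc. → Granite Shipping BV (R2): 90% × 80% × 30% = 21.6% of Vantage Textiles S.p.A.
Chain via Ridgefield Realty LP → Wildmere Industries Corp. (R2): 75% × 90% × 20% = 13.5% of Vantage Textiles S.p.A.
Direct interest in Vantage Textiles S.p.A: 32%.
Aggregating (R1): 21.6% + 13.5% + 32% = 67.1%.

67.1%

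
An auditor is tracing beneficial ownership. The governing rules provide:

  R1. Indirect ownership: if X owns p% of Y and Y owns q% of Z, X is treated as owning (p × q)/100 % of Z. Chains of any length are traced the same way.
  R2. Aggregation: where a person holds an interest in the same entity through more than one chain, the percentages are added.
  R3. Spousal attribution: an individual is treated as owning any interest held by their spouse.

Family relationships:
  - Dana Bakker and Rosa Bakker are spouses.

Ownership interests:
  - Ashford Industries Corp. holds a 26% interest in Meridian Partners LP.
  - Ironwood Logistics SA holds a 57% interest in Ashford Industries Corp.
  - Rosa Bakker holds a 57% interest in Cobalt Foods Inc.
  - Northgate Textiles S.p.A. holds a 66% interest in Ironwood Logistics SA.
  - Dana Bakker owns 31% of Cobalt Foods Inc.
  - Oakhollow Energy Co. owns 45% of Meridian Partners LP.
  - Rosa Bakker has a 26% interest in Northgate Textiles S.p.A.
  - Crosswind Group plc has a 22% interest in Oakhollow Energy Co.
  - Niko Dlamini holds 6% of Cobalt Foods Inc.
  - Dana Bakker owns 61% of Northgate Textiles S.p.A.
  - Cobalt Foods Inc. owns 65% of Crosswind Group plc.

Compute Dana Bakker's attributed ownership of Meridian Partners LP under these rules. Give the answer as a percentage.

14.172444%

By spousal attribution (R3), Dana Bakker is treated as also owning Rosa Bakker's interest in Northgate Textiles S.p.A, giving 61% + 26% = 87%.
By spousal attribution (R3), Dana Bakker is treated as also owning Rosa Bakker's interest in Cobalt Foods Inc, giving 31% + 57% = 88%.
Chain via Northgate Textiles S.p.A. → Ironwood Logistics SA → Ashford Industries Corp. (R1): 87% × 66% × 57% × 26% = 8.509644% of Meridian Partners LP.
Chain via Cobalt Foods Inc. → Crosswind Group plc → Oakhollow Energy Co. (R1): 88% × 65% × 22% × 45% = 5.6628% of Meridian Partners LP.
Aggregating (R2): 8.509644% + 5.6628% = 14.172444%.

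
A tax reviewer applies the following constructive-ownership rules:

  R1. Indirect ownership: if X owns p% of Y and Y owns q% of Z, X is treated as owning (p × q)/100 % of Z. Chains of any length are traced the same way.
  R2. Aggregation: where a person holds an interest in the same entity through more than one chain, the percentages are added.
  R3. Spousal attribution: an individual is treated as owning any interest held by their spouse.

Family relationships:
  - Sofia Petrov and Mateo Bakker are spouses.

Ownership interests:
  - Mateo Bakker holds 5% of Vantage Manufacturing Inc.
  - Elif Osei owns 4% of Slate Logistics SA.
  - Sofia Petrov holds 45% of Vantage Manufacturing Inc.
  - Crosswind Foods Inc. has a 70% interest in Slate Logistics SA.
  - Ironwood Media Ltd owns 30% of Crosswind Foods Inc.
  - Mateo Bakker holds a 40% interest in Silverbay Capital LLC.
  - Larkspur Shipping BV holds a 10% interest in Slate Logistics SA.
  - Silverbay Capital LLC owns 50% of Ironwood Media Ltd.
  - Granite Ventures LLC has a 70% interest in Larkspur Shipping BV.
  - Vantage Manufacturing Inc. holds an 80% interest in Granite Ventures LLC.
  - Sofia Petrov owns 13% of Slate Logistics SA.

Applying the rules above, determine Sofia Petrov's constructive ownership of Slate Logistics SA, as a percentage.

By spousal attribution (R3), Sofia Petrov is treated as also owning Mateo Bakker's interest in Vantage Manufacturing Inc, giving 45% + 5% = 50%.
By spousal attribution (R3), Sofia Petrov is treated as owning Mateo Bakker's 40% interest in Silverbay Capital LLC.
Chain via Vantage Manufacturing Inc. → Granite Ventures LLC → Larkspur Shipping BV (R1): 50% × 80% × 70% × 10% = 2.8% of Slate Logistics SA.
Direct interest in Slate Logistics SA: 13%.
Chain via Silverbay Capital LLC → Ironwood Media Ltd → Crosswind Foods Inc. (R1): 40% × 50% × 30% × 70% = 4.2% of Slate Logistics SA.
Aggregating (R2): 2.8% + 13% + 4.2% = 20%.

20%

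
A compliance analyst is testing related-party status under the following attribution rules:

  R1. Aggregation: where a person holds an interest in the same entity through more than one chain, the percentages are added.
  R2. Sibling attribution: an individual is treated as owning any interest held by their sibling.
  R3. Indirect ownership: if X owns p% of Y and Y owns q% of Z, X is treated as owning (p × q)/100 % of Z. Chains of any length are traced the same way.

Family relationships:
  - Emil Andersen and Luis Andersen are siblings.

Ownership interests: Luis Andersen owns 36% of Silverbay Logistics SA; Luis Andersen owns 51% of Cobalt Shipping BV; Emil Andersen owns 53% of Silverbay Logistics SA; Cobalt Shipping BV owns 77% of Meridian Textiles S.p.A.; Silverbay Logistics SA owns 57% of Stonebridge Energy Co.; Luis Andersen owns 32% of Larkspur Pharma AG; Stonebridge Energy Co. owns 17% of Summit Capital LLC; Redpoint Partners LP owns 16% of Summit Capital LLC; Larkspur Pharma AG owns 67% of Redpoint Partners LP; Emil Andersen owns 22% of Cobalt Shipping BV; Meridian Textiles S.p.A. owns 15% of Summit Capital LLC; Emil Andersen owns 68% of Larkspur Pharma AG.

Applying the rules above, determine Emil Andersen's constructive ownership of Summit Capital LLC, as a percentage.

By sibling attribution (R2), Emil Andersen is treated as also owning Luis Andersen's interest in Cobalt Shipping BV, giving 22% + 51% = 73%.
By sibling attribution (R2), Emil Andersen is treated as also owning Luis Andersen's interest in Silverbay Logistics SA, giving 53% + 36% = 89%.
By sibling attribution (R2), Emil Andersen is treated as also owning Luis Andersen's interest in Larkspur Pharma AG, giving 68% + 32% = 100%.
Chain via Cobalt Shipping BV → Meridian Textiles S.p.A. (R3): 73% × 77% × 15% = 8.4315% of Summit Capital LLC.
Chain via Silverbay Logistics SA → Stonebridge Energy Co. (R3): 89% × 57% × 17% = 8.6241% of Summit Capital LLC.
Chain via Larkspur Pharma AG → Redpoint Partners LP (R3): 100% × 67% × 16% = 10.72% of Summit Capital LLC.
Aggregating (R1): 8.4315% + 8.6241% + 10.72% = 27.7756%.

27.7756%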